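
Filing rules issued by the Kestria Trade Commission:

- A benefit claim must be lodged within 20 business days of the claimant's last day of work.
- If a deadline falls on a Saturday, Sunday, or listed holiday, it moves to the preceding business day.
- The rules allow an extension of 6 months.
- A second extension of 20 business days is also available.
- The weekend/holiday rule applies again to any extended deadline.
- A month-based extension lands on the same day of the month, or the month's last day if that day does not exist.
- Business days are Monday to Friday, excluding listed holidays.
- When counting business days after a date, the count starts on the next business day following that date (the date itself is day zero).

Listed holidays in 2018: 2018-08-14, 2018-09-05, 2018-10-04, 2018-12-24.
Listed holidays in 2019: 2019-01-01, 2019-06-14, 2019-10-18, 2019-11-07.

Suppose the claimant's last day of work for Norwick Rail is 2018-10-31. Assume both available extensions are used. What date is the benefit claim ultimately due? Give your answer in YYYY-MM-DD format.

2019-06-26

Counting 20 business days after 2018-10-31 (skipping weekends and listed holidays) reaches 2018-11-28.
2018-11-28 is a Wednesday and not a listed holiday, so it stands.
The 6 months extension carries 2018-11-28 to 2019-05-28.
Since 2019-05-28 is a Tuesday and not a holiday, the date is unchanged.
Applying the 20-business-day extension: 20 business days after 2019-05-28 is 2019-06-26.
2019-06-26 falls on a Wednesday, which is a business day, so no adjustment is needed.
So the filing is due 2019-06-26.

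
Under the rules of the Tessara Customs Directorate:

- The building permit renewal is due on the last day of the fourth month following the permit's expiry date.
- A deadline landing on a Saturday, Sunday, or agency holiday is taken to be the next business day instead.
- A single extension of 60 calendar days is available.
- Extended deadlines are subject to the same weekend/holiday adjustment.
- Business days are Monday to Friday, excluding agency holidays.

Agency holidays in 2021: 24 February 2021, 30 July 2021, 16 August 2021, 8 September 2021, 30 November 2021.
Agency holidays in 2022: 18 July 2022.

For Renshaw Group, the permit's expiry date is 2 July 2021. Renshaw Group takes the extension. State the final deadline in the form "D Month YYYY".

The fourth month after 2 July 2021 is November 2021, whose last day is 30 November 2021.
Because 30 November 2021 is a listed holiday, the deadline becomes 1 December 2021 (Wednesday).
Applying the 60-calendar-day extension: 1 December 2021 + 60 days = 30 January 2022.
30 January 2022 is a Sunday, so it moves to the next business day, 31 January 2022 (Monday).
Deadline: 31 January 2022.

31 January 2022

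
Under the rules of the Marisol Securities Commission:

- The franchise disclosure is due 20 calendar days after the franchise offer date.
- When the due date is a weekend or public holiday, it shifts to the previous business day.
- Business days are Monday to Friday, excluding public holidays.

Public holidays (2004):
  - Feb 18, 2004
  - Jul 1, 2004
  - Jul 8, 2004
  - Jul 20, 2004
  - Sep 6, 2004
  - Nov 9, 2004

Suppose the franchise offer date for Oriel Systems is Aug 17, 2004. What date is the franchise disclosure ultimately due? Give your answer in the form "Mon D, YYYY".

From Aug 17, 2004, 20 calendar days later is Sep 6, 2004.
Sep 6, 2004 falls on a listed holiday. Rolling to the preceding business day gives Sep 3, 2004, a Friday.
Deadline: Sep 3, 2004.

Sep 3, 2004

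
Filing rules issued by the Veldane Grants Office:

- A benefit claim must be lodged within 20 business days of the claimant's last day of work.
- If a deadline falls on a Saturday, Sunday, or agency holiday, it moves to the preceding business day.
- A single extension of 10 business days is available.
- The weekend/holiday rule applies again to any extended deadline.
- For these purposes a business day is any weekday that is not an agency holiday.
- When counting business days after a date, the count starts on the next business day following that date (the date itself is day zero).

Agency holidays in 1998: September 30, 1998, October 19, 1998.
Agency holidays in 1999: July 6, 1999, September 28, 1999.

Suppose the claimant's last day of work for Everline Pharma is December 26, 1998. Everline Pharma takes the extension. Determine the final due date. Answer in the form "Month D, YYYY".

20 business days after December 26, 1998, excluding weekends and holidays, is January 22, 1999.
Since January 22, 1999 is a Friday and not a holiday, the date is unchanged.
Counting 10 further business days from January 22, 1999 reaches February 5, 1999.
February 5, 1999 (Friday) is already a business day.
Deadline: February 5, 1999.

February 5, 1999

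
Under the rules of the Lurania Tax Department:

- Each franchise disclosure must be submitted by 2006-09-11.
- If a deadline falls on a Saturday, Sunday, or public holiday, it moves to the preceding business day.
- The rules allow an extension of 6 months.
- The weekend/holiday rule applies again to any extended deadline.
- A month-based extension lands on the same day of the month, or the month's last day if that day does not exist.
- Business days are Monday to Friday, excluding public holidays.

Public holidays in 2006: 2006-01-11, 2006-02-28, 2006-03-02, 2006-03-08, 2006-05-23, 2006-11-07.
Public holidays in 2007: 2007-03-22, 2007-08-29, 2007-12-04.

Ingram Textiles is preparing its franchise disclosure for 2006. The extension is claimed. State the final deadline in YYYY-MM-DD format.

2007-03-09

Start from the fixed due date, 2006-09-11.
2006-09-11 (Monday) is already a business day.
Applying the 6 months extension: 6 months after 2006-09-11 is 2007-03-11.
2007-03-11 falls on a Sunday. Rolling to the preceding business day gives 2007-03-09, a Friday.
So the filing is due 2007-03-09.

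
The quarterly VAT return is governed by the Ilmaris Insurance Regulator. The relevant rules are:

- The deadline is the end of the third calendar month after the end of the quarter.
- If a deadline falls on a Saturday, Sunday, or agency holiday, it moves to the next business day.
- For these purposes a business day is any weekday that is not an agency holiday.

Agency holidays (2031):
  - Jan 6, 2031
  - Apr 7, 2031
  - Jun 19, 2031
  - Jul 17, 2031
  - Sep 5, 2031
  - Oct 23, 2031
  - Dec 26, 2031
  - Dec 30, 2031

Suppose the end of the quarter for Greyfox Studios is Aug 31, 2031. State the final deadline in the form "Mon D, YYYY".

3 months after Aug 31, 2031 is November 2031; that month ends on Nov 30, 2031.
Nov 30, 2031 is a Sunday, so it moves to the next business day, Dec 1, 2031 (Monday).
The final due date is Dec 1, 2031.

Dec 1, 2031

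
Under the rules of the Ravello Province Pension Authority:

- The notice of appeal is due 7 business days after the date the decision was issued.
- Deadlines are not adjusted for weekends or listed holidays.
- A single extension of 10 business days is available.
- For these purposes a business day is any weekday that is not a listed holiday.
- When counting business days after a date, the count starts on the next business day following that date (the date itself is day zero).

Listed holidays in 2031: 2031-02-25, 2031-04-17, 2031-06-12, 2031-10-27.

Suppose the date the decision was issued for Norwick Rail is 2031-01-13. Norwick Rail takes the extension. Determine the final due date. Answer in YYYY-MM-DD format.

7 business days after 2031-01-13, excluding weekends and holidays, is 2031-01-22.
No adjustment is made for weekends or holidays, so 2031-01-22 stands.
Applying the 10-business-day extension: 10 business days after 2031-01-22 is 2031-02-05.
2031-02-05 falls on a Wednesday. The rules make no weekend/holiday allowance, so it remains 2031-02-05.
Final deadline: 2031-02-05.

2031-02-05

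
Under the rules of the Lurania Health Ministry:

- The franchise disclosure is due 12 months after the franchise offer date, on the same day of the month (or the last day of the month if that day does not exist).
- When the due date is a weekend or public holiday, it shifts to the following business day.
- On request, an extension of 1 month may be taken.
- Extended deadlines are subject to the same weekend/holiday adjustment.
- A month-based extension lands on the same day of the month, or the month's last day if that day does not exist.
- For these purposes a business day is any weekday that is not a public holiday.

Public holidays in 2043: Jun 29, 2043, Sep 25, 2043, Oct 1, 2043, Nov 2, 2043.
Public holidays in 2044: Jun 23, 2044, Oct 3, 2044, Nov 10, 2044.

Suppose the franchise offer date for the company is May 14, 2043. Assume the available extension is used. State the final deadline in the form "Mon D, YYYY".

12 months after May 14, 2043, on the same day of the month, is May 14, 2044.
May 14, 2044 falls on a Saturday. Rolling to the next business day gives May 16, 2044, a Monday.
Applying the 1 month extension: 1 month after May 16, 2044 is Jun 16, 2044.
Since Jun 16, 2044 is a Thursday and not a holiday, the date is unchanged.
So the filing is due Jun 16, 2044.

Jun 16, 2044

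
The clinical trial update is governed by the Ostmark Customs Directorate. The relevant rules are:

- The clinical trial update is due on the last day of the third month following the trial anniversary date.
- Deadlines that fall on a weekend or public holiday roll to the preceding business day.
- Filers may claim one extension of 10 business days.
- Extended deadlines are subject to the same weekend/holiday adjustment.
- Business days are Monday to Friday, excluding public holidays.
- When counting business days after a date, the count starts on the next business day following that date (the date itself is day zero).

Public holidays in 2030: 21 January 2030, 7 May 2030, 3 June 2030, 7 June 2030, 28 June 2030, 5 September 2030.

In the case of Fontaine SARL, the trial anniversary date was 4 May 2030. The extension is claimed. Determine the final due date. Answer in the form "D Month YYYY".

3 months after 4 May 2030 is August 2030; that month ends on 31 August 2030.
31 August 2030 is a Saturday, so it moves to the preceding business day, 30 August 2030 (Friday).
Counting 10 further business days from 30 August 2030 reaches 16 September 2030.
16 September 2030 falls on a Monday, which is a business day, so no adjustment is needed.
Final deadline: 16 September 2030.

16 September 2030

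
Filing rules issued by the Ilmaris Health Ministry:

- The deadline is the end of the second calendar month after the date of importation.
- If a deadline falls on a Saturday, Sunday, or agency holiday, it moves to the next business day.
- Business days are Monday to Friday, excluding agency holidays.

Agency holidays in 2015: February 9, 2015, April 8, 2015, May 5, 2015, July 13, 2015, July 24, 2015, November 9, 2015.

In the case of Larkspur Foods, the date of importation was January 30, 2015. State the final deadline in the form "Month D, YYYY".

March 31, 2015

2 months after January 30, 2015 is March 2015; that month ends on March 31, 2015.
March 31, 2015 (Tuesday) is already a business day.
The final due date is March 31, 2015.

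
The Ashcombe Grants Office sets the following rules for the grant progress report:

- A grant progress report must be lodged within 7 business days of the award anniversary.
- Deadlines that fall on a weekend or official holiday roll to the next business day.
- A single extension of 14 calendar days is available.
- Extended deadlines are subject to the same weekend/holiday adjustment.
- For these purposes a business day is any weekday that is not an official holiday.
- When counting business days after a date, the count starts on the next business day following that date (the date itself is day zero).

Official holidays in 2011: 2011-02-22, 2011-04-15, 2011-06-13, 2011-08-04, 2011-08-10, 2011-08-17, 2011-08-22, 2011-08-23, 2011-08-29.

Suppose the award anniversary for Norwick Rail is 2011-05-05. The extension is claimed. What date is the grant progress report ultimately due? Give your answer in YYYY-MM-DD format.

2011-05-30

Starting the day after 2011-05-05 and counting 7 business days lands on 2011-05-16.
Since 2011-05-16 is a Monday and not a holiday, the date is unchanged.
With the 14-day extension, 2011-05-16 becomes 2011-05-30.
2011-05-30 falls on a Monday, which is a business day, so no adjustment is needed.
So the filing is due 2011-05-30.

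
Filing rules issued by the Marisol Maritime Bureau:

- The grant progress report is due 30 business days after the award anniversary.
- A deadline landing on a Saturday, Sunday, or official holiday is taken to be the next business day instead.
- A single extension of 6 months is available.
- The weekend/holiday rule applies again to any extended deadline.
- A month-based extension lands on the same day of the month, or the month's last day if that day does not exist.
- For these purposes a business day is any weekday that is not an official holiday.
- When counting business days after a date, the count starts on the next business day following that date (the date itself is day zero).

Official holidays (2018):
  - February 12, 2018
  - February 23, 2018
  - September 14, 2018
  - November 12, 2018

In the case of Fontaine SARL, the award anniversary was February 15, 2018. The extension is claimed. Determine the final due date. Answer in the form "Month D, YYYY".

October 1, 2018

Starting the day after February 15, 2018 and counting 30 business days lands on March 30, 2018.
March 30, 2018 is a Friday and not a listed holiday, so it stands.
Applying the 6 months extension: 6 months after March 30, 2018 is September 30, 2018.
September 30, 2018 falls on a Sunday. Rolling to the next business day gives October 1, 2018, a Monday.
Deadline: October 1, 2018.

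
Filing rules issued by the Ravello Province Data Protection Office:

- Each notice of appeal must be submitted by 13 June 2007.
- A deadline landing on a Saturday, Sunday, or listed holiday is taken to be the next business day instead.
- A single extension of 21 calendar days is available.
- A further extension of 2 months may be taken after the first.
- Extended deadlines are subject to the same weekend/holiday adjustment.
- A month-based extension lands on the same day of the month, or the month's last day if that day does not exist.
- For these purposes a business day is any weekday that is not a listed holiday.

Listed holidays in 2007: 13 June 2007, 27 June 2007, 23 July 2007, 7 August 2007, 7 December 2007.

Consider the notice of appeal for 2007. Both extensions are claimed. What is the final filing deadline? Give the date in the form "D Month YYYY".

The statutory due date is 13 June 2007.
13 June 2007 is a listed holiday; the next business day is 14 June 2007 (Thursday).
The 21-calendar-day extension moves the deadline from 14 June 2007 to 5 July 2007.
5 July 2007 is a Thursday and not a listed holiday, so it stands.
The 2 months extension carries 5 July 2007 to 5 September 2007.
Since 5 September 2007 is a Wednesday and not a holiday, the date is unchanged.
The final due date is 5 September 2007.

5 September 2007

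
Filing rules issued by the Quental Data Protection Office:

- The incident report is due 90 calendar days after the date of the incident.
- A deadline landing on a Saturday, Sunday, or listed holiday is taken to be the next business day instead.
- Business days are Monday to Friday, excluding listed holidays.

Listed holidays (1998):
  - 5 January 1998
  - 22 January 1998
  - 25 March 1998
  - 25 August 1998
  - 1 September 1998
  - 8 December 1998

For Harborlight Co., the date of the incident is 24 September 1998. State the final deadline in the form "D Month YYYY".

90 calendar days after 24 September 1998 is 23 December 1998.
23 December 1998 is a Wednesday and not a listed holiday, so it stands.
The final due date is 23 December 1998.

23 December 1998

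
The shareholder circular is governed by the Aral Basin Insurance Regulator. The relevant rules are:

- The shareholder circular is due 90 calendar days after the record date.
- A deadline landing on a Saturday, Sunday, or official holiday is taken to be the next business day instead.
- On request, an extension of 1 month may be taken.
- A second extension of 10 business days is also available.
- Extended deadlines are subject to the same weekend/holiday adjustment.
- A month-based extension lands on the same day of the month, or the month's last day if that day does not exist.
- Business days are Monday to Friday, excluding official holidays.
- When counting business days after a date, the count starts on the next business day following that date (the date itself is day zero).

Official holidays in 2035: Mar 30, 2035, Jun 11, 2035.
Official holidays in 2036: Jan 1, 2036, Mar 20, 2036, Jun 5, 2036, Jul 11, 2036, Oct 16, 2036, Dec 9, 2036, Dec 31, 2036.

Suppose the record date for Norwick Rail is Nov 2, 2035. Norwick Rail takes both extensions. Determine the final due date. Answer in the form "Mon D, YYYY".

Adding 90 calendar days to Nov 2, 2035 gives Jan 31, 2036.
Jan 31, 2036 (Thursday) is already a business day.
Applying the 1 month extension: 1 month after Jan 31, 2036 is Feb 29, 2036 (day 31 does not exist in February, so the month's last day is used).
Feb 29, 2036 is a Friday and not a listed holiday, so it stands.
The 10-business-day extension runs from Feb 29, 2036 to Mar 14, 2036.
Mar 14, 2036 is a Friday and not a listed holiday, so it stands.
So the filing is due Mar 14, 2036.

Mar 14, 2036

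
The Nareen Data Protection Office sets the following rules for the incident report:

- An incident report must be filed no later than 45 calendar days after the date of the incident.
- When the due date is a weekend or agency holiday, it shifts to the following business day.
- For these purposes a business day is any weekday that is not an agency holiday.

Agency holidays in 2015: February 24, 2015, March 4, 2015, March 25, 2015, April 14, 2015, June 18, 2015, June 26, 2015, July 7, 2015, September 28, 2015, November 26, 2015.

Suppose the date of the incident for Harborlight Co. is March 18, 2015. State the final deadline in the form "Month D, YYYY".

May 4, 2015

45 calendar days after March 18, 2015 is May 2, 2015.
May 2, 2015 is a Saturday; the next business day is May 4, 2015 (Monday).
Final deadline: May 4, 2015.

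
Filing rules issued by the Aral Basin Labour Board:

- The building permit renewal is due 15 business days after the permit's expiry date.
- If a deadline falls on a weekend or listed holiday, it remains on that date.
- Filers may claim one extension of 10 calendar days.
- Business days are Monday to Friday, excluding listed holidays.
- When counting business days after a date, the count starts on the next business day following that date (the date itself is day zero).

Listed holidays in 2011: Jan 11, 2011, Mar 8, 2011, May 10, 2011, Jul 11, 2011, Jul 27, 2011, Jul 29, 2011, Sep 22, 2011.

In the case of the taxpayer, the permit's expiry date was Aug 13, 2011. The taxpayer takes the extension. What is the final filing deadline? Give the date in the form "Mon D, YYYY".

Starting the day after Aug 13, 2011 and counting 15 business days lands on Sep 2, 2011.
Sep 2, 2011 falls on a Friday. The rules make no weekend/holiday allowance, so it remains Sep 2, 2011.
Add the 10 calendar-day extension to Sep 2, 2011: Sep 12, 2011.
Sep 12, 2011 is a Monday; no weekend or holiday adjustment applies.
So the filing is due Sep 12, 2011.

Sep 12, 2011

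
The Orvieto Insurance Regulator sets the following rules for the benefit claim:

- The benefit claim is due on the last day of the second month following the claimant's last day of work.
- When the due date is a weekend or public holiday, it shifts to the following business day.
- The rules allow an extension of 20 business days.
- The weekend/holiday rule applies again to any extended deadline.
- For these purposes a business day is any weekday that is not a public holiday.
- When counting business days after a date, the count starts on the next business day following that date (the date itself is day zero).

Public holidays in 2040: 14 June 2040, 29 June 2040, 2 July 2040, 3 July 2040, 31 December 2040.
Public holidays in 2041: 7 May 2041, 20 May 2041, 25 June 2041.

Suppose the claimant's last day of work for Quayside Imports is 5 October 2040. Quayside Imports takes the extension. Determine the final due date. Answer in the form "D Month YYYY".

The second month after 5 October 2040 is December 2040, whose last day is 31 December 2040.
31 December 2040 falls on a listed holiday. Rolling to the next business day gives 1 January 2041, a Tuesday.
Counting 20 further business days from 1 January 2041 reaches 29 January 2041.
29 January 2041 is a Tuesday and not a listed holiday, so it stands.
The final due date is 29 January 2041.

29 January 2041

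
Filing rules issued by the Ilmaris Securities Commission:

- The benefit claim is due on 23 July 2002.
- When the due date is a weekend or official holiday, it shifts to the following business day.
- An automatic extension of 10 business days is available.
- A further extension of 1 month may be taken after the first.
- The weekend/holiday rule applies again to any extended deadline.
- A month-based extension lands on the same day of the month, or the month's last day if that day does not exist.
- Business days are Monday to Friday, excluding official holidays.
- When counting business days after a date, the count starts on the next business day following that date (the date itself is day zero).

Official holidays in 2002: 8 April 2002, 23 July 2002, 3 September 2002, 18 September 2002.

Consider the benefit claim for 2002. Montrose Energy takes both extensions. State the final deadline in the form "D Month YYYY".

9 September 2002

The stated deadline is 23 July 2002.
23 July 2002 is a listed holiday, so it moves to the next business day, 24 July 2002 (Wednesday).
Applying the 10-business-day extension: 10 business days after 24 July 2002 is 7 August 2002.
Since 7 August 2002 is a Wednesday and not a holiday, the date is unchanged.
Applying the 1 month extension: 1 month after 7 August 2002 is 7 September 2002.
Because 7 September 2002 is a Saturday, the deadline becomes 9 September 2002 (Monday).
The final due date is 9 September 2002.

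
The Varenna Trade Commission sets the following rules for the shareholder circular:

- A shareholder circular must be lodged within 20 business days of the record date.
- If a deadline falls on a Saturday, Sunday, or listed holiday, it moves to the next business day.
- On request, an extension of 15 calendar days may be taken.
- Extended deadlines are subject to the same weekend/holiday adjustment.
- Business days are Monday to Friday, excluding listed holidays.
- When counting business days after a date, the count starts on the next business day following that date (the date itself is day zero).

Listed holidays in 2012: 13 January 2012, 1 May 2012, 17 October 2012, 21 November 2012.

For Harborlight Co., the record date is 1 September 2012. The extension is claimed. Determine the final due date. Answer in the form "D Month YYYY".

15 October 2012

Counting 20 business days after 1 September 2012 (skipping weekends and listed holidays) reaches 28 September 2012.
28 September 2012 (Friday) is already a business day.
With the 15-day extension, 28 September 2012 becomes 13 October 2012.
Because 13 October 2012 is a Saturday, the deadline becomes 15 October 2012 (Monday).
So the filing is due 15 October 2012.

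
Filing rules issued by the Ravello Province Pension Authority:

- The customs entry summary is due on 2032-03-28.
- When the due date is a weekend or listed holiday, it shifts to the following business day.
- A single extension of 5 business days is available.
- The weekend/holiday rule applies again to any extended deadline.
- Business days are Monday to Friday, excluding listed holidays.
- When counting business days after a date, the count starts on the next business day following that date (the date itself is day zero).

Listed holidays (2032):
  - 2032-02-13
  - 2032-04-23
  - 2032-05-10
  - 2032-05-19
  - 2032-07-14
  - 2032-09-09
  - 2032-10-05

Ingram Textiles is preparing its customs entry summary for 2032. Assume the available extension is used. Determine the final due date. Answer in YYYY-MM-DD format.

Start from the fixed due date, 2032-03-28.
Because 2032-03-28 is a Sunday, the deadline becomes 2032-03-29 (Monday).
The 5-business-day extension runs from 2032-03-29 to 2032-04-05.
Since 2032-04-05 is a Monday and not a holiday, the date is unchanged.
Final deadline: 2032-04-05.

2032-04-05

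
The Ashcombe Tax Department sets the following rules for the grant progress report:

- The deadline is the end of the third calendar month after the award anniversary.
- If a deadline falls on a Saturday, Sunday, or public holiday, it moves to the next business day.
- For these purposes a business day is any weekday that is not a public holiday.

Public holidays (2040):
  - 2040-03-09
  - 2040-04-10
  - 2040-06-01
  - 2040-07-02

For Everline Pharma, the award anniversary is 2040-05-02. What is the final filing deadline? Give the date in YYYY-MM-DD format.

2040-08-31

3 months after 2040-05-02 is August 2040; that month ends on 2040-08-31.
Since 2040-08-31 is a Friday and not a holiday, the date is unchanged.
Final deadline: 2040-08-31.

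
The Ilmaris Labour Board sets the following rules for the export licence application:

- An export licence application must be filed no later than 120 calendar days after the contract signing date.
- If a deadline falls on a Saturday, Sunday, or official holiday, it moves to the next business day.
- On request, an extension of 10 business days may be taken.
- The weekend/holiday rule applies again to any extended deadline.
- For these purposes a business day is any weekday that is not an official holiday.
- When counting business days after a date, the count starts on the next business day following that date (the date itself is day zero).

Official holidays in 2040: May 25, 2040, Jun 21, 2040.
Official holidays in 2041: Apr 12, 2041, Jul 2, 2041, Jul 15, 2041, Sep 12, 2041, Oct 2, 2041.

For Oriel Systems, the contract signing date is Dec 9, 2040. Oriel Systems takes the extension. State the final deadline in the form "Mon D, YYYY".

Trigger date Dec 9, 2040 + 120 calendar days = Apr 8, 2041.
Apr 8, 2041 falls on a Monday, which is a business day, so no adjustment is needed.
The 10-business-day extension runs from Apr 8, 2041 to Apr 23, 2041.
Apr 23, 2041 falls on a Tuesday, which is a business day, so no adjustment is needed.
The final due date is Apr 23, 2041.

Apr 23, 2041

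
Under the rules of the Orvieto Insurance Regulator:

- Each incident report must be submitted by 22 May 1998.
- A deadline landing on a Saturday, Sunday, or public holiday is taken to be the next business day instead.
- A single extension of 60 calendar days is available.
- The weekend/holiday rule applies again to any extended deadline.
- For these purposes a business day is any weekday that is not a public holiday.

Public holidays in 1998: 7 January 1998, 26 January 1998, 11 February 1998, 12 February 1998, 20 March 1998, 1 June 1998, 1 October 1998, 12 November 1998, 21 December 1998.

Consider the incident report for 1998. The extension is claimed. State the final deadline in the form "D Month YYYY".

Start from the fixed due date, 22 May 1998.
22 May 1998 (Friday) is already a business day.
With the 60-day extension, 22 May 1998 becomes 21 July 1998.
21 July 1998 falls on a Tuesday, which is a business day, so no adjustment is needed.
So the filing is due 21 July 1998.

21 July 1998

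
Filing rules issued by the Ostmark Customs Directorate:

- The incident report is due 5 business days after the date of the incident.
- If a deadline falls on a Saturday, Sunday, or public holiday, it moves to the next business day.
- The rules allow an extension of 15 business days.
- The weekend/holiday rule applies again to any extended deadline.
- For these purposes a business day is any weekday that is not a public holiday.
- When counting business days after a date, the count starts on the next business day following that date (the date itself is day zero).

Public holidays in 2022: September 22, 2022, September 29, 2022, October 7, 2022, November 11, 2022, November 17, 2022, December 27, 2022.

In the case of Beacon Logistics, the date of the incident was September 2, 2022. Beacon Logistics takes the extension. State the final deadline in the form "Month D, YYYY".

Counting 5 business days after September 2, 2022 (skipping weekends and listed holidays) reaches September 9, 2022.
September 9, 2022 (Friday) is already a business day.
Counting 15 further business days from September 9, 2022 reaches October 4, 2022.
October 4, 2022 (Tuesday) is already a business day.
Final deadline: October 4, 2022.

October 4, 2022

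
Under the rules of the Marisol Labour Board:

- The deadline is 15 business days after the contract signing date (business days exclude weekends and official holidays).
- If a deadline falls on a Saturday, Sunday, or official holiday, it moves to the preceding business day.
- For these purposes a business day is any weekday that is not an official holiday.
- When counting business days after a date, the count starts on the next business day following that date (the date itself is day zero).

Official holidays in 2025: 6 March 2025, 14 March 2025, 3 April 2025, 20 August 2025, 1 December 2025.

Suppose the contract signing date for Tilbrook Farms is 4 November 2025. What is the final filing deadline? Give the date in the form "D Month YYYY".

25 November 2025

Starting the day after 4 November 2025 and counting 15 business days lands on 25 November 2025.
Since 25 November 2025 is a Tuesday and not a holiday, the date is unchanged.
So the filing is due 25 November 2025.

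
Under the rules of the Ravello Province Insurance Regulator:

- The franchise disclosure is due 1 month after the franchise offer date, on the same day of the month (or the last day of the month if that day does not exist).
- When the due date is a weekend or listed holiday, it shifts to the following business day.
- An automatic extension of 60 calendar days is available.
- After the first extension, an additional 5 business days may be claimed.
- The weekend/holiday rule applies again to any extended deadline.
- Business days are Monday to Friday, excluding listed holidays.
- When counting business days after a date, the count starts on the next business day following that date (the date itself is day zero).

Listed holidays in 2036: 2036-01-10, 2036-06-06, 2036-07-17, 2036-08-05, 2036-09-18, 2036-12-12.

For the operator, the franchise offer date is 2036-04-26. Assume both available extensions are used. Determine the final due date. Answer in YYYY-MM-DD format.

2036-08-01

1 month from 2036-04-26 is 2036-05-26.
2036-05-26 falls on a Monday, which is a business day, so no adjustment is needed.
Applying the 60-calendar-day extension: 2036-05-26 + 60 days = 2036-07-25.
Since 2036-07-25 is a Friday and not a holiday, the date is unchanged.
The 5-business-day extension runs from 2036-07-25 to 2036-08-01.
Since 2036-08-01 is a Friday and not a holiday, the date is unchanged.
Final deadline: 2036-08-01.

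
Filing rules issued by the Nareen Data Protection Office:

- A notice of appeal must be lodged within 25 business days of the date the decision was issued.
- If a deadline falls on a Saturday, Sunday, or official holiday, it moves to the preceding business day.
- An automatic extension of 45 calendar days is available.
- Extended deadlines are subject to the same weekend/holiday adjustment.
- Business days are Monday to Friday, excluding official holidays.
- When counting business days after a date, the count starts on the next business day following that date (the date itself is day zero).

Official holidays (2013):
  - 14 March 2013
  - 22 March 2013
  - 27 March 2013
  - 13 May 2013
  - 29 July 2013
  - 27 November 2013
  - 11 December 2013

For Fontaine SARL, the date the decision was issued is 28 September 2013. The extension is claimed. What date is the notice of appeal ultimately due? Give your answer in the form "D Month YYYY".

Starting the day after 28 September 2013 and counting 25 business days lands on 1 November 2013.
1 November 2013 (Friday) is already a business day.
Applying the 45-calendar-day extension: 1 November 2013 + 45 days = 16 December 2013.
16 December 2013 is a Monday and not a listed holiday, so it stands.
Final deadline: 16 December 2013.

16 December 2013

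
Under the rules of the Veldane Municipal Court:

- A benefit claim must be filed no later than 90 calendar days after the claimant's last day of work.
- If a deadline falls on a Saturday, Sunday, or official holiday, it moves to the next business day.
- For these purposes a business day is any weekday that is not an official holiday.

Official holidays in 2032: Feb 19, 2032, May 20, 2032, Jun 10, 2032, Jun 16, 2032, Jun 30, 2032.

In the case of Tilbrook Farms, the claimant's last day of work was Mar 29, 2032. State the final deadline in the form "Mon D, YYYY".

From Mar 29, 2032, 90 calendar days later is Jun 27, 2032.
Jun 27, 2032 is a Sunday; the next business day is Jun 28, 2032 (Monday).
So the filing is due Jun 28, 2032.

Jun 28, 2032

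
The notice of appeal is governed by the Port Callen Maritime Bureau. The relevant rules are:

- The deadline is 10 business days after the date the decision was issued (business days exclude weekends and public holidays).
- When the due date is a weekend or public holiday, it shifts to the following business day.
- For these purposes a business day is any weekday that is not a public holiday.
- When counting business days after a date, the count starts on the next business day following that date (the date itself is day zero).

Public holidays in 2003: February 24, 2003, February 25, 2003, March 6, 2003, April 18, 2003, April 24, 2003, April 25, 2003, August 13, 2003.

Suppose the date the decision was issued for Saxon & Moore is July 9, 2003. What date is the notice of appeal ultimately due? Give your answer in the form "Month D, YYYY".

Starting the day after July 9, 2003 and counting 10 business days lands on July 23, 2003.
July 23, 2003 is a Wednesday and not a listed holiday, so it stands.
So the filing is due July 23, 2003.

July 23, 2003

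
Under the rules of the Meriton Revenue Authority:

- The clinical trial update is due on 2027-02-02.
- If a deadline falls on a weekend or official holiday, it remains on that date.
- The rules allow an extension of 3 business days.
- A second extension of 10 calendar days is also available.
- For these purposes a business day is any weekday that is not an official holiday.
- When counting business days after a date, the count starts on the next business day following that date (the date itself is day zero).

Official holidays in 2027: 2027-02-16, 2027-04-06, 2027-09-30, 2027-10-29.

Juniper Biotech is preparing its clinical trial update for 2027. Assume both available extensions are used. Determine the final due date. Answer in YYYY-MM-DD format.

The statutory due date is 2027-02-02.
No adjustment is made for weekends or holidays, so 2027-02-02 stands.
Counting 3 further business days from 2027-02-02 reaches 2027-02-05.
2027-02-05 is a Friday; no weekend or holiday adjustment applies.
Applying the 10-calendar-day extension: 2027-02-05 + 10 days = 2027-02-15.
No adjustment is made for weekends or holidays, so 2027-02-15 stands.
Final deadline: 2027-02-15.

2027-02-15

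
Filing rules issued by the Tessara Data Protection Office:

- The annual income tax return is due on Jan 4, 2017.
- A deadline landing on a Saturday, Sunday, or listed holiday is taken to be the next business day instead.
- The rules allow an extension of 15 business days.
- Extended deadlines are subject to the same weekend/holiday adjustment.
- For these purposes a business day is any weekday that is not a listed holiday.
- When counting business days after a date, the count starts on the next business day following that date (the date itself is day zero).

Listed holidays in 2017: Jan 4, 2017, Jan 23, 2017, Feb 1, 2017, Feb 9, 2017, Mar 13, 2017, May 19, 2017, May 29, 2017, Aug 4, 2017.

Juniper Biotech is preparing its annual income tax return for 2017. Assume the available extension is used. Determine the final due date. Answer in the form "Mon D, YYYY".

Jan 27, 2017

Start from the fixed due date, Jan 4, 2017.
Jan 4, 2017 is a listed holiday; the next business day is Jan 5, 2017 (Thursday).
Applying the 15-business-day extension: 15 business days after Jan 5, 2017 is Jan 27, 2017.
Jan 27, 2017 is a Friday and not a listed holiday, so it stands.
Final deadline: Jan 27, 2017.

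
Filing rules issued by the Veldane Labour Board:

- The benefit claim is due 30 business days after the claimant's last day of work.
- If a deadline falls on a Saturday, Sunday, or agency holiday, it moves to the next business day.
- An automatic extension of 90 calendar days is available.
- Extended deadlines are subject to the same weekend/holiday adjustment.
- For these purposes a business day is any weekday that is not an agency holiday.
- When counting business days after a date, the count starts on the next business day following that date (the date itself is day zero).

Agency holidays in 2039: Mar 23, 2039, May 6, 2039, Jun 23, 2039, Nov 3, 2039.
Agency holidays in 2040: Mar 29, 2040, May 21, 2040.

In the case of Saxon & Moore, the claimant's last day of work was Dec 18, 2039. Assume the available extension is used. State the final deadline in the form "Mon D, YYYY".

30 business days after Dec 18, 2039, excluding weekends and holidays, is Jan 27, 2040.
Since Jan 27, 2040 is a Friday and not a holiday, the date is unchanged.
Applying the 90-calendar-day extension: Jan 27, 2040 + 90 days = Apr 26, 2040.
Apr 26, 2040 falls on a Thursday, which is a business day, so no adjustment is needed.
Deadline: Apr 26, 2040.

Apr 26, 2040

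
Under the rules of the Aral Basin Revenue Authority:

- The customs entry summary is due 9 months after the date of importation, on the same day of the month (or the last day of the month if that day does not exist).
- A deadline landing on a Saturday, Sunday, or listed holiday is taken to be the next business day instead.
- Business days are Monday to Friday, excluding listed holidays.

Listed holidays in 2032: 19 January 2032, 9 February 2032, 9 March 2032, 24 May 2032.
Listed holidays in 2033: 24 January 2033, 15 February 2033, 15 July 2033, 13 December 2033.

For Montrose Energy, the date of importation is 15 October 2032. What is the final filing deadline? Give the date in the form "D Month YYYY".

9 months from 15 October 2032 is 15 July 2033.
15 July 2033 is a listed holiday, so it moves to the next business day, 18 July 2033 (Monday).
So the filing is due 18 July 2033.

18 July 2033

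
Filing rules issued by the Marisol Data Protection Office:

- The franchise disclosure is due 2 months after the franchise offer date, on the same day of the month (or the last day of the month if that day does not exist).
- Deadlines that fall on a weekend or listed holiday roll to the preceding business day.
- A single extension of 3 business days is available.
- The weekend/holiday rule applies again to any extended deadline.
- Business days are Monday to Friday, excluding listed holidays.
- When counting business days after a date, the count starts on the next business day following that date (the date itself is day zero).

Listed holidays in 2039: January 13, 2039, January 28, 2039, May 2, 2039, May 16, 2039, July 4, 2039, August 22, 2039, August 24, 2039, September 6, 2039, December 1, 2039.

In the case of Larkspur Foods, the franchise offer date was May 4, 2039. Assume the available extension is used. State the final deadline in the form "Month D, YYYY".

July 7, 2039

Moving 2 months forward from May 4, 2039 on the corresponding day gives July 4, 2039.
Because July 4, 2039 is a listed holiday, the deadline becomes July 1, 2039 (Friday).
Applying the 3-business-day extension: 3 business days after July 1, 2039 is July 7, 2039.
July 7, 2039 is a Thursday and not a listed holiday, so it stands.
Deadline: July 7, 2039.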